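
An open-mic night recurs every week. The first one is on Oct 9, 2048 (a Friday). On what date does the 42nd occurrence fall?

Jul 23, 2049

The 42nd occurrence is 41 intervals after the first: 41 × 7 = 287 days after Oct 9, 2048.
Oct has 31 days — 22 days to the end of Oct leaves 265.
Nov has 30 days (235 left).
Dec has 31 days (204 left).
Jan has 31 days (173 left).
Feb has 28 days (145 left).
Mar has 31 days (114 left).
Apr has 30 days (84 left).
May has 31 days (53 left).
Jun has 30 days (23 left).
23 days into Jul → Jul 23, 2049.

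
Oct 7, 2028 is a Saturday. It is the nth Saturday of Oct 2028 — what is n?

1st

Day 7 falls in week ⌈7/7⌉ of the month.
Days 1–7 hold the 1st Saturday, 8–14 the 2nd, 15–21 the 3rd, 22–28 the 4th, 29–31 the 5th.
7 is in the range for the 1st.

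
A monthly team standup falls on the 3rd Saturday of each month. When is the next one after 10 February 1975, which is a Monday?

February 1975 starts on a Saturday; its first Saturday is the 1st, so the 3rd Saturday is the 15th — 15 February 1975.
15 February 1975 is after 10 February 1975, so that is the next one.

15 February 1975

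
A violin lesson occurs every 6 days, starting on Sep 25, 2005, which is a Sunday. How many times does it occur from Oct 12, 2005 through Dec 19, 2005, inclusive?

Occurrences land 6·i days after Sep 25, 2005 for i = 0, 1, 2, …
Oct 12, 2005 is 17 days after the start; 17 ÷ 6 = 2 remainder 5; since the remainder is 5, round up to i = 3. First occurrence in the window: #4 on Oct 13, 2005 (3×6 = 18 days in).
Dec 19, 2005 is 85 days after the start; 85 ÷ 6 = 14 remainder 1. Last occurrence in the window: #15 on Dec 18, 2005.
Occurrences #4 through #15: 12 in total.

12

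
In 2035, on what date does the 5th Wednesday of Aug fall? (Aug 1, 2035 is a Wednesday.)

Aug 2035 begins on a Wednesday, so the first Wednesday is Aug 1.
The 5th Wednesday is 4 weeks later: 1 + 28 = 29.

Aug 29, 2035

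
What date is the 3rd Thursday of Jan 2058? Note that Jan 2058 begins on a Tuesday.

Jan 2058 begins on a Tuesday, so the first Thursday is Jan 3 (2 days later).
The 3rd Thursday is 2 weeks later: 3 + 14 = 17.

Jan 17, 2058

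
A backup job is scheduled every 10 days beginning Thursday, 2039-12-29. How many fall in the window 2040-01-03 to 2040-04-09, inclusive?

10

Occurrences land 10·i days after 2039-12-29 for i = 0, 1, 2, …
2040-01-03 is 5 days after the start; 5 ÷ 10 = 0 remainder 5; since the remainder is 5, round up to i = 1. First occurrence in the window: #2 on 2040-01-08 (1×10 = 10 days in).
2040-04-09 is 102 days after the start; 102 ÷ 10 = 10 remainder 2. Last occurrence in the window: #11 on 2040-04-07.
Occurrences #2 through #11: 10 in total.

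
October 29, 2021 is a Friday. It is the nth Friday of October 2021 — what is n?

5th

Day 29 falls in week ⌈29/7⌉ of the month.
Days 1–7 hold the 1st Friday, 8–14 the 2nd, 15–21 the 3rd, 22–28 the 4th, 29–31 the 5th.
29 is in the range for the 5th.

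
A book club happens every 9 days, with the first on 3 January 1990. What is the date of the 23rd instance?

The 23rd occurrence is 22 intervals after the first: 22 × 9 = 198 days after 3 January 1990.
January has 31 days — 28 days to the end of January leaves 170.
February has 28 days (142 left).
March has 31 days (111 left).
April has 30 days (81 left).
May has 31 days (50 left).
June has 30 days (20 left).
20 days into July → 20 July 1990.

20 July 1990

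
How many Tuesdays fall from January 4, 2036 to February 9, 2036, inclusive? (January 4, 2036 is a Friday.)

January 4, 2036 is a Friday; the first Tuesday on or after it is January 8, 2036 (4 days later).
From January 8, 2036 to February 9, 2036: 23 + 9 = 32 days (rest of January, February).
32 ÷ 7 = 4 full weeks with remainder 4, so 4 more Tuesdays after the first → 5.

5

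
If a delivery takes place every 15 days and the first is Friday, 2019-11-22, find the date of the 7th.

The 7th occurrence is 6 intervals after the first: 6 × 15 = 90 days after 2019-11-22.
November has 30 days — 8 days to the end of November leaves 82.
December has 31 days (51 left).
January has 31 days (20 left).
20 days into February → 2020-02-20.

2020-02-20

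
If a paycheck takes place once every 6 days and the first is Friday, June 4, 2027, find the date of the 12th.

August 9, 2027

The 12th occurrence is 11 intervals after the first: 11 × 6 = 66 days after June 4, 2027.
June has 30 days — 26 days to the end of June leaves 40.
July has 31 days (9 left).
9 days into August → August 9, 2027.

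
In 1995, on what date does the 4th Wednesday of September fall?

September 1995 begins on a Friday, so the first Wednesday is September 6 (5 days later).
The 4th Wednesday is 3 weeks later: 6 + 21 = 27.

September 27, 1995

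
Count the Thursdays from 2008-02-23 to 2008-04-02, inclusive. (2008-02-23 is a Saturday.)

5

2008-02-23 is a Saturday; the first Thursday on or after it is 2008-02-28 (5 days later).
From 2008-02-28 to 2008-04-02: 1 + 31 + 2 = 34 days (rest of February, March, April).
34 ÷ 7 = 4 full weeks with remainder 6, so 4 more Thursdays after the first → 5.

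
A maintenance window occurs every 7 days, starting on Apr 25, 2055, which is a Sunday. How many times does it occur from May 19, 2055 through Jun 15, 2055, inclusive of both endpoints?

4

Occurrences land 7·i days after Apr 25, 2055 for i = 0, 1, 2, …
May 19, 2055 is 24 days after the start; 24 ÷ 7 = 3 remainder 3; since the remainder is 3, round up to i = 4. First occurrence in the window: #5 on May 23, 2055 (4×7 = 28 days in).
Jun 15, 2055 is 51 days after the start; 51 ÷ 7 = 7 remainder 2. Last occurrence in the window: #8 on Jun 13, 2055.
Occurrences #5 through #8: 4 in total.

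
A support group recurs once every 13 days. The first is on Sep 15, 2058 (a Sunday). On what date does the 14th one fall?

Mar 3, 2059

The 14th occurrence is 13 intervals after the first: 13 × 13 = 169 days after Sep 15, 2058.
Sep has 30 days — 15 days to the end of Sep leaves 154.
Oct has 31 days (123 left).
Nov has 30 days (93 left).
Dec has 31 days (62 left).
Jan has 31 days (31 left).
Feb has 28 days (3 left).
3 days into Mar → Mar 3, 2059.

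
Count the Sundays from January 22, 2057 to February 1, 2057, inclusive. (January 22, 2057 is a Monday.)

1

January 22, 2057 is a Monday; the first Sunday on or after it is January 28, 2057 (6 days later).
From January 28, 2057 to February 1, 2057: 3 + 1 = 4 days (rest of January, February).
4 ÷ 7 = 0 full weeks with remainder 4, so 0 more Sundays after the first → 1.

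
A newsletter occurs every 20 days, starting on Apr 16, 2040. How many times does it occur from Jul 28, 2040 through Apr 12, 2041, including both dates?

Occurrences land 20·i days after Apr 16, 2040 for i = 0, 1, 2, …
Jul 28, 2040 is 103 days after the start; 103 ÷ 20 = 5 remainder 3; since the remainder is 3, round up to i = 6. First occurrence in the window: #7 on Aug 14, 2040 (6×20 = 120 days in).
Apr 12, 2041 is 361 days after the start; 361 ÷ 20 = 18 remainder 1. Last occurrence in the window: #19 on Apr 11, 2041.
Occurrences #7 through #19: 13 in total.

13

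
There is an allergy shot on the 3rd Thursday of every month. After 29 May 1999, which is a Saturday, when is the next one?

May 1999 starts on a Saturday; its first Thursday is the 6th, so the 3rd Thursday is the 20th — 20 May 1999.
That is not after 29 May 1999, so look at June 1999.
June 1999 starts on a Tuesday; its first Thursday is the 3rd, so the 3rd Thursday is the 17th — 17 June 1999.

17 June 1999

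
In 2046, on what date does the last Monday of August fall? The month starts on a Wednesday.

27 August 2046

August 2046 begins on a Wednesday, so the first Monday is August 6 (5 days later).
August 2046 has 31 days. Adding weeks: 6, 13, 20, 27 — the last one ≤ 31 is the 27th.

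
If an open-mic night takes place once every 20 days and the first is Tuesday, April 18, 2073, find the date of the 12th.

The 12th occurrence is 11 intervals after the first: 11 × 20 = 220 days after April 18, 2073.
April has 30 days — 12 days to the end of April leaves 208.
May has 31 days (177 left).
June has 30 days (147 left).
July has 31 days (116 left).
August has 31 days (85 left).
September has 30 days (55 left).
October has 31 days (24 left).
24 days into November → November 24, 2073.

November 24, 2073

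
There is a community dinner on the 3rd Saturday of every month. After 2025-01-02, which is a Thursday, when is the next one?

2025-01-18

January 2025 starts on a Wednesday; its first Saturday is the 4th, so the 3rd Saturday is the 18th — 2025-01-18.
2025-01-18 is after 2025-01-02, so that is the next one.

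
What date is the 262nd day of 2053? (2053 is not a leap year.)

Sep 19, 2053

Jan has 31 days (262 − 31 = 231 remain).
Feb has 28 days (231 − 28 = 203 remain).
Mar has 31 days (203 − 31 = 172 remain).
Apr has 30 days (172 − 30 = 142 remain).
May has 31 days (142 − 31 = 111 remain).
Jun has 30 days (111 − 30 = 81 remain).
Jul has 31 days (81 − 31 = 50 remain).
Aug has 31 days (50 − 31 = 19 remain).
19 into Sep → Sep 19.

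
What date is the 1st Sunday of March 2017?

5 March 2017

March 2017 begins on a Wednesday, so the first Sunday is March 5 (4 days later).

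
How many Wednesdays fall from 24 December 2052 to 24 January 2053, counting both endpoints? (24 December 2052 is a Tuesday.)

5

24 December 2052 is a Tuesday; the first Wednesday on or after it is 25 December 2052 (1 day later).
From 25 December 2052 to 24 January 2053: 6 + 24 = 30 days (rest of December, January).
30 ÷ 7 = 4 full weeks with remainder 2, so 4 more Wednesdays after the first → 5.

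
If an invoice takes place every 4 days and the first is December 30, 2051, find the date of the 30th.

April 24, 2052

The 30th occurrence is 29 intervals after the first: 29 × 4 = 116 days after December 30, 2051.
December has 31 days — 1 day to the end of December leaves 115.
January has 31 days (84 left).
February has 29 days (55 left).
March has 31 days (24 left).
24 days into April → April 24, 2052.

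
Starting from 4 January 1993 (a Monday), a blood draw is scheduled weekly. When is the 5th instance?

The 5th occurrence is 4 intervals after the first: 4 × 7 = 28 days after 4 January 1993.
January has 31 days — 27 days to the end of January leaves 1.
1 day into February → 1 February 1993.

1 February 1993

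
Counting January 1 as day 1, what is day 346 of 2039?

2039-12-12

January has 31 days (346 − 31 = 315 remain).
February has 28 days (315 − 28 = 287 remain).
March has 31 days (287 − 31 = 256 remain).
April has 30 days (256 − 30 = 226 remain).
May has 31 days (226 − 31 = 195 remain).
June has 30 days (195 − 30 = 165 remain).
July has 31 days (165 − 31 = 134 remain).
August has 31 days (134 − 31 = 103 remain).
September has 30 days (103 − 30 = 73 remain).
October has 31 days (73 − 31 = 42 remain).
November has 30 days (42 − 30 = 12 remain).
12 into December → December 12.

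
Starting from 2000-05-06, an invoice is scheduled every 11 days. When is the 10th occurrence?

The 10th occurrence is 9 intervals after the first: 9 × 11 = 99 days after 2000-05-06.
May has 31 days — 25 days to the end of May leaves 74.
June has 30 days (44 left).
July has 31 days (13 left).
13 days into August → 2000-08-13.

2000-08-13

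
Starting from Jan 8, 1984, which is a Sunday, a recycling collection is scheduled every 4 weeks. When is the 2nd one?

The 2nd occurrence is 1 interval after the first: 1 × 28 = 28 days after Jan 8, 1984.
Jan has 31 days — 23 days to the end of Jan leaves 5.
5 days into Feb → Feb 5, 1984.

Feb 5, 1984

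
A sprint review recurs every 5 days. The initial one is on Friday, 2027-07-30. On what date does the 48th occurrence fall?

The 48th occurrence is 47 intervals after the first: 47 × 5 = 235 days after 2027-07-30.
July has 31 days — 1 day to the end of July leaves 234.
August has 31 days (203 left).
September has 30 days (173 left).
October has 31 days (142 left).
November has 30 days (112 left).
December has 31 days (81 left).
January has 31 days (50 left).
February has 29 days (21 left).
21 days into March → 2028-03-21.

2028-03-21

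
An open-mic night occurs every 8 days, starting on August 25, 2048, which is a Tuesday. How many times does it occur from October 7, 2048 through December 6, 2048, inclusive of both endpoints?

Occurrences land 8·i days after August 25, 2048 for i = 0, 1, 2, …
October 7, 2048 is 43 days after the start; 43 ÷ 8 = 5 remainder 3; since the remainder is 3, round up to i = 6. First occurrence in the window: #7 on October 12, 2048 (6×8 = 48 days in).
December 6, 2048 is 103 days after the start; 103 ÷ 8 = 12 remainder 7. Last occurrence in the window: #13 on November 29, 2048.
Occurrences #7 through #13: 7 in total.

7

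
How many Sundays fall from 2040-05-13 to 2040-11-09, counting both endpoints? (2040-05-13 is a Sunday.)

2040-05-13 is a Sunday; the first Sunday on or after it is 2040-05-13.
From 2040-05-13 to 2040-11-09: 18 + 30 + 31 + 31 + 30 + 31 + 9 = 180 days (rest of May, June, July, August, September, October, November).
180 ÷ 7 = 25 full weeks with remainder 5, so 25 more Sundays after the first → 26.

26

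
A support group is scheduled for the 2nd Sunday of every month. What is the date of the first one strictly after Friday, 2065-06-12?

June 2065 starts on a Monday; its first Sunday is the 7th, so the 2nd Sunday is the 14th — 2065-06-14.
2065-06-14 is after 2065-06-12, so that is the next one.

2065-06-14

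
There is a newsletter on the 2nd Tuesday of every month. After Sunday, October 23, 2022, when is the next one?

November 8, 2022

October 2022 starts on a Saturday; its first Tuesday is the 4th, so the 2nd Tuesday is the 11th — October 11, 2022.
That is not after October 23, 2022, so look at November 2022.
November 2022 starts on a Tuesday; its first Tuesday is the 1st, so the 2nd Tuesday is the 8th — November 8, 2022.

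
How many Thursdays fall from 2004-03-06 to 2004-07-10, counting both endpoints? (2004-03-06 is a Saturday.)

18

2004-03-06 is a Saturday; the first Thursday on or after it is 2004-03-11 (5 days later).
From 2004-03-11 to 2004-07-10: 20 + 30 + 31 + 30 + 10 = 121 days (rest of March, April, May, June, July).
121 ÷ 7 = 17 full weeks with remainder 2, so 17 more Thursdays after the first → 18.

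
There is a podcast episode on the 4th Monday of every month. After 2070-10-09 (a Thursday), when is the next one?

2070-10-27

October 2070 starts on a Wednesday; its first Monday is the 6th, so the 4th Monday is the 27th — 2070-10-27.
2070-10-27 is after 2070-10-09, so that is the next one.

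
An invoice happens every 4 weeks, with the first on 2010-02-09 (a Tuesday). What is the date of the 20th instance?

2011-07-26

The 20th occurrence is 19 intervals after the first: 19 × 28 = 532 days after 2010-02-09.
February has 28 days — 19 days to the end of February leaves 513.
From end of February to end of 2010 is 306 days (207 left).
January has 31 days (176 left).
February has 28 days (148 left).
March has 31 days (117 left).
April has 30 days (87 left).
May has 31 days (56 left).
June has 30 days (26 left).
26 days into July → 2011-07-26.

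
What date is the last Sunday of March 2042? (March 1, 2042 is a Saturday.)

30 March 2042

March 2042 begins on a Saturday, so the first Sunday is March 2 (1 day later).
March 2042 has 31 days. Adding weeks: 2, 9, 16, 23, 30 — the last one ≤ 31 is the 30th.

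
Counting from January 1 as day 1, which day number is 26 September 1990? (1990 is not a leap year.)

269

Days in months before September: 31 + 28 + 31 + 30 + 31 + 30 + 31 + 31 = 243.
Plus 26 days into September → day 269.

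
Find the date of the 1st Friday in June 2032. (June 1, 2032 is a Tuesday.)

June 4, 2032

June 2032 begins on a Tuesday, so the first Friday is June 4 (3 days later).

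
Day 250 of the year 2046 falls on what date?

Jan has 31 days (250 − 31 = 219 remain).
Feb has 28 days (219 − 28 = 191 remain).
Mar has 31 days (191 − 31 = 160 remain).
Apr has 30 days (160 − 30 = 130 remain).
May has 31 days (130 − 31 = 99 remain).
Jun has 30 days (99 − 30 = 69 remain).
Jul has 31 days (69 − 31 = 38 remain).
Aug has 31 days (38 − 31 = 7 remain).
7 into Sep → Sep 7.

Sep 7, 2046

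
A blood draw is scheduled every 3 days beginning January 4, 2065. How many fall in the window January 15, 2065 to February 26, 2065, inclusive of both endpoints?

Occurrences land 3·i days after January 4, 2065 for i = 0, 1, 2, …
January 15, 2065 is 11 days after the start; 11 ÷ 3 = 3 remainder 2; since the remainder is 2, round up to i = 4. First occurrence in the window: #5 on January 16, 2065 (4×3 = 12 days in).
February 26, 2065 is 53 days after the start; 53 ÷ 3 = 17 remainder 2. Last occurrence in the window: #18 on February 24, 2065.
Occurrences #5 through #18: 14 in total.

14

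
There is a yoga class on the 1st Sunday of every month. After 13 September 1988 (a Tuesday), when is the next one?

2 October 1988

September 1988 starts on a Thursday, so its 1st Sunday is 4 September 1988 (3 days in).
That is not after 13 September 1988, so look at October 1988.
October 1988 starts on a Saturday, so its 1st Sunday is 2 October 1988 (1 day in).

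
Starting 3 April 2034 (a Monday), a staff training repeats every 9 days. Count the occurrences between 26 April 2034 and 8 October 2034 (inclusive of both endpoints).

Occurrences land 9·i days after 3 April 2034 for i = 0, 1, 2, …
26 April 2034 is 23 days after the start; 23 ÷ 9 = 2 remainder 5; since the remainder is 5, round up to i = 3. First occurrence in the window: #4 on 30 April 2034 (3×9 = 27 days in).
8 October 2034 is 188 days after the start; 188 ÷ 9 = 20 remainder 8. Last occurrence in the window: #21 on 30 September 2034.
Occurrences #4 through #21: 18 in total.

18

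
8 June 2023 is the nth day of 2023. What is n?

159

Days in months before June: 31 + 28 + 31 + 30 + 31 = 151.
Plus 8 days into June → day 159.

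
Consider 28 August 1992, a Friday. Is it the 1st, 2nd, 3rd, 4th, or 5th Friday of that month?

4th

Day 28 falls in week ⌈28/7⌉ of the month.
Days 1–7 hold the 1st Friday, 8–14 the 2nd, 15–21 the 3rd, 22–28 the 4th, 29–31 the 5th.
28 is in the range for the 4th.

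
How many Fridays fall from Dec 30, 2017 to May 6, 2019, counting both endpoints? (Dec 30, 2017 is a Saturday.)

Dec 30, 2017 is a Saturday; the first Friday on or after it is Jan 5, 2018 (6 days later).
From Jan 5, 2018 to May 6, 2019: 360 + 126 = 486 days (rest of 2018, to May 6, 2019 in 2019).
486 ÷ 7 = 69 full weeks with remainder 3, so 69 more Fridays after the first → 70.

70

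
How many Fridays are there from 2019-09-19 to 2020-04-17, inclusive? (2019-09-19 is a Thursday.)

31

2019-09-19 is a Thursday; the first Friday on or after it is 2019-09-20 (1 day later).
From 2019-09-20 to 2020-04-17: 10 + 31 + 30 + 31 + 31 + 29 + 31 + 17 = 210 days (rest of September, October, November, December, January, February, March, April).
210 ÷ 7 = 30 full weeks with remainder 0, so 30 more Fridays after the first → 31.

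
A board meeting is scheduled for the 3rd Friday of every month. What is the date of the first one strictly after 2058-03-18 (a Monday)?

March 2058 starts on a Friday; its first Friday is the 1st, so the 3rd Friday is the 15th — 2058-03-15.
That is not after 2058-03-18, so look at April 2058.
April 2058 starts on a Monday; its first Friday is the 5th, so the 3rd Friday is the 19th — 2058-04-19.

2058-04-19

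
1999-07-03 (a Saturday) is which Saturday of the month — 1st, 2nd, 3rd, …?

1st

Day 3 falls in week ⌈3/7⌉ of the month.
Days 1–7 hold the 1st Saturday, 8–14 the 2nd, 15–21 the 3rd, 22–28 the 4th, 29–31 the 5th.
3 is in the range for the 1st.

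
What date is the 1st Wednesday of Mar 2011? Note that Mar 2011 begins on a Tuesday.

Mar 2, 2011

Mar 2011 begins on a Tuesday, so the first Wednesday is Mar 2 (1 day later).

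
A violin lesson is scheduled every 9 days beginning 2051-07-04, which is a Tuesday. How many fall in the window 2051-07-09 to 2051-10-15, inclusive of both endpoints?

11

Occurrences land 9·i days after 2051-07-04 for i = 0, 1, 2, …
2051-07-09 is 5 days after the start; 5 ÷ 9 = 0 remainder 5; since the remainder is 5, round up to i = 1. First occurrence in the window: #2 on 2051-07-13 (1×9 = 9 days in).
2051-10-15 is 103 days after the start; 103 ÷ 9 = 11 remainder 4. Last occurrence in the window: #12 on 2051-10-11.
Occurrences #2 through #12: 11 in total.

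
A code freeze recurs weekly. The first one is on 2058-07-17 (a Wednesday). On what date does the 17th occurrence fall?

2058-11-06

The 17th occurrence is 16 intervals after the first: 16 × 7 = 112 days after 2058-07-17.
July has 31 days — 14 days to the end of July leaves 98.
August has 31 days (67 left).
September has 30 days (37 left).
October has 31 days (6 left).
6 days into November → 2058-11-06.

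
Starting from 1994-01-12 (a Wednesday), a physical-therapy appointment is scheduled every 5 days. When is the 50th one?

1994-09-14

The 50th occurrence is 49 intervals after the first: 49 × 5 = 245 days after 1994-01-12.
January has 31 days — 19 days to the end of January leaves 226.
February has 28 days (198 left).
March has 31 days (167 left).
April has 30 days (137 left).
May has 31 days (106 left).
June has 30 days (76 left).
July has 31 days (45 left).
August has 31 days (14 left).
14 days into September → 1994-09-14.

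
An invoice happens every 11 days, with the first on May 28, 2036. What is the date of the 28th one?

March 21, 2037

The 28th occurrence is 27 intervals after the first: 27 × 11 = 297 days after May 28, 2036.
May has 31 days — 3 days to the end of May leaves 294.
June has 30 days (264 left).
July has 31 days (233 left).
August has 31 days (202 left).
September has 30 days (172 left).
October has 31 days (141 left).
November has 30 days (111 left).
December has 31 days (80 left).
January has 31 days (49 left).
February has 28 days (21 left).
21 days into March → March 21, 2037.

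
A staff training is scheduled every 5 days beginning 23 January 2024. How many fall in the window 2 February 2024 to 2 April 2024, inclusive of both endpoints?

13

Occurrences land 5·i days after 23 January 2024 for i = 0, 1, 2, …
2 February 2024 is 10 days after the start; 10 ÷ 5 = 2 remainder 0. First occurrence in the window: #3 on 2 February 2024 (2×5 = 10 days in).
2 April 2024 is 70 days after the start; 70 ÷ 5 = 14 remainder 0. Last occurrence in the window: #15 on 2 April 2024.
Occurrences #3 through #15: 13 in total.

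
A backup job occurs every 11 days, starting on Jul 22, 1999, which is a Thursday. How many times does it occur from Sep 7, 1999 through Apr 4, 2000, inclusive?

Occurrences land 11·i days after Jul 22, 1999 for i = 0, 1, 2, …
Sep 7, 1999 is 47 days after the start; 47 ÷ 11 = 4 remainder 3; since the remainder is 3, round up to i = 5. First occurrence in the window: #6 on Sep 15, 1999 (5×11 = 55 days in).
Apr 4, 2000 is 257 days after the start; 257 ÷ 11 = 23 remainder 4. Last occurrence in the window: #24 on Mar 31, 2000.
Occurrences #6 through #24: 19 in total.

19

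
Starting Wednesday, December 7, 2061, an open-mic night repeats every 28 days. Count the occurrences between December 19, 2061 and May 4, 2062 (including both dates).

Occurrences land 28·i days after December 7, 2061 for i = 0, 1, 2, …
December 19, 2061 is 12 days after the start; 12 ÷ 28 = 0 remainder 12; since the remainder is 12, round up to i = 1. First occurrence in the window: #2 on January 4, 2062 (1×28 = 28 days in).
May 4, 2062 is 148 days after the start; 148 ÷ 28 = 5 remainder 8. Last occurrence in the window: #6 on April 26, 2062.
Occurrences #2 through #6: 5 in total.

5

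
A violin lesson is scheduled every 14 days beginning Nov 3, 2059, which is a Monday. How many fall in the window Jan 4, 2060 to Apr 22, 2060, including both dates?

8

Occurrences land 14·i days after Nov 3, 2059 for i = 0, 1, 2, …
Jan 4, 2060 is 62 days after the start; 62 ÷ 14 = 4 remainder 6; since the remainder is 6, round up to i = 5. First occurrence in the window: #6 on Jan 12, 2060 (5×14 = 70 days in).
Apr 22, 2060 is 171 days after the start; 171 ÷ 14 = 12 remainder 3. Last occurrence in the window: #13 on Apr 19, 2060.
Occurrences #6 through #13: 8 in total.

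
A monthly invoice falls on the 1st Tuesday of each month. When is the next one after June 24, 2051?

June 2051 starts on a Thursday, so its 1st Tuesday is June 6, 2051 (5 days in).
That is not after June 24, 2051, so look at July 2051.
July 2051 starts on a Saturday, so its 1st Tuesday is July 4, 2051 (3 days in).

July 4, 2051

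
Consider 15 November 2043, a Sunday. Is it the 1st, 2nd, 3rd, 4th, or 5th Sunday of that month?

Day 15 falls in week ⌈15/7⌉ of the month.
Days 1–7 hold the 1st Sunday, 8–14 the 2nd, 15–21 the 3rd, 22–28 the 4th, 29–31 the 5th.
15 is in the range for the 3rd.

3rd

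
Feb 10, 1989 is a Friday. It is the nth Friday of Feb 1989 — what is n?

Day 10 falls in week ⌈10/7⌉ of the month.
Days 1–7 hold the 1st Friday, 8–14 the 2nd, 15–21 the 3rd, 22–28 the 4th, 29–31 the 5th.
10 is in the range for the 2nd.

2nd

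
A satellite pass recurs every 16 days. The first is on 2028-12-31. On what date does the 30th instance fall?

2030-04-09

The 30th occurrence is 29 intervals after the first: 29 × 16 = 464 days after 2028-12-31.
December has 31 days — 0 days to the end of December leaves 464.
2029 has 365 days (99 left).
January has 31 days (68 left).
February has 28 days (40 left).
March has 31 days (9 left).
9 days into April → 2030-04-09.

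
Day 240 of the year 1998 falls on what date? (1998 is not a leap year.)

August 28, 1998

January has 31 days (240 − 31 = 209 remain).
February has 28 days (209 − 28 = 181 remain).
March has 31 days (181 − 31 = 150 remain).
April has 30 days (150 − 30 = 120 remain).
May has 31 days (120 − 31 = 89 remain).
June has 30 days (89 − 30 = 59 remain).
July has 31 days (59 − 31 = 28 remain).
28 into August → August 28.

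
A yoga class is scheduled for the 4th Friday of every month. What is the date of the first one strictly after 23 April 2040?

April 2040 starts on a Sunday; its first Friday is the 6th, so the 4th Friday is the 27th — 27 April 2040.
27 April 2040 is after 23 April 2040, so that is the next one.

27 April 2040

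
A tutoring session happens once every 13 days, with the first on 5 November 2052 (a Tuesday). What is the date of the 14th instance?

23 April 2053

The 14th occurrence is 13 intervals after the first: 13 × 13 = 169 days after 5 November 2052.
November has 30 days — 25 days to the end of November leaves 144.
December has 31 days (113 left).
January has 31 days (82 left).
February has 28 days (54 left).
March has 31 days (23 left).
23 days into April → 23 April 2053.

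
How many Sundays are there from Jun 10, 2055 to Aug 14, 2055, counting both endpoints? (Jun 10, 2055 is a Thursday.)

9

Jun 10, 2055 is a Thursday; the first Sunday on or after it is Jun 13, 2055 (3 days later).
From Jun 13, 2055 to Aug 14, 2055: 17 + 31 + 14 = 62 days (rest of Jun, Jul, Aug).
62 ÷ 7 = 8 full weeks with remainder 6, so 8 more Sundays after the first → 9.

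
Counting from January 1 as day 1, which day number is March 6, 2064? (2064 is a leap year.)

Days in months before March: 31 + 29 = 60.
Plus 6 days into March → day 66.

66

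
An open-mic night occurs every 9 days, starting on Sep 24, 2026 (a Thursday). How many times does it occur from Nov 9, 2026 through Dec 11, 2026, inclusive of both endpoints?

3

Occurrences land 9·i days after Sep 24, 2026 for i = 0, 1, 2, …
Nov 9, 2026 is 46 days after the start; 46 ÷ 9 = 5 remainder 1; since the remainder is 1, round up to i = 6. First occurrence in the window: #7 on Nov 17, 2026 (6×9 = 54 days in).
Dec 11, 2026 is 78 days after the start; 78 ÷ 9 = 8 remainder 6. Last occurrence in the window: #9 on Dec 5, 2026.
Occurrences #7 through #9: 3 in total.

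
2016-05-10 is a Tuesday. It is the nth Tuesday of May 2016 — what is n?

Day 10 falls in week ⌈10/7⌉ of the month.
Days 1–7 hold the 1st Tuesday, 8–14 the 2nd, 15–21 the 3rd, 22–28 the 4th, 29–31 the 5th.
10 is in the range for the 2nd.

2nd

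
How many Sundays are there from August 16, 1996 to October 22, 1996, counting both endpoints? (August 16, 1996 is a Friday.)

10

August 16, 1996 is a Friday; the first Sunday on or after it is August 18, 1996 (2 days later).
From August 18, 1996 to October 22, 1996: 13 + 30 + 22 = 65 days (rest of August, September, October).
65 ÷ 7 = 9 full weeks with remainder 2, so 9 more Sundays after the first → 10.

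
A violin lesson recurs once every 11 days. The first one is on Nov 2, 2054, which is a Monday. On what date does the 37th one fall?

Dec 3, 2055

The 37th occurrence is 36 intervals after the first: 36 × 11 = 396 days after Nov 2, 2054.
Nov has 30 days — 28 days to the end of Nov leaves 368.
Dec has 31 days (337 left).
Jan has 31 days (306 left).
Feb has 28 days (278 left).
Mar has 31 days (247 left).
Apr has 30 days (217 left).
May has 31 days (186 left).
Jun has 30 days (156 left).
Jul has 31 days (125 left).
Aug has 31 days (94 left).
Sep has 30 days (64 left).
Oct has 31 days (33 left).
Nov has 30 days (3 left).
3 days into Dec → Dec 3, 2055.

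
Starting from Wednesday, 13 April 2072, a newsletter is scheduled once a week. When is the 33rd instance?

23 November 2072

The 33rd occurrence is 32 intervals after the first: 32 × 7 = 224 days after 13 April 2072.
April has 30 days — 17 days to the end of April leaves 207.
May has 31 days (176 left).
June has 30 days (146 left).
July has 31 days (115 left).
August has 31 days (84 left).
September has 30 days (54 left).
October has 31 days (23 left).
23 days into November → 23 November 2072.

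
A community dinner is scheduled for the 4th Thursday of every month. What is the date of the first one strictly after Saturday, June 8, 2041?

June 27, 2041

June 2041 starts on a Saturday; its first Thursday is the 6th, so the 4th Thursday is the 27th — June 27, 2041.
June 27, 2041 is after June 8, 2041, so that is the next one.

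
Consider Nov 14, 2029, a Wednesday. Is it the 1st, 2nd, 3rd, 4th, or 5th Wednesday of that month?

2nd

Day 14 falls in week ⌈14/7⌉ of the month.
Days 1–7 hold the 1st Wednesday, 8–14 the 2nd, 15–21 the 3rd, 22–28 the 4th, 29–31 the 5th.
14 is in the range for the 2nd.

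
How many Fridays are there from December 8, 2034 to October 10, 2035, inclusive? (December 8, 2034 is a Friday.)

December 8, 2034 is a Friday; the first Friday on or after it is December 8, 2034.
From December 8, 2034 to October 10, 2035: 23 + 31 + 28 + 31 + 30 + 31 + 30 + 31 + 31 + 30 + 10 = 306 days (rest of December, January, February, March, April, May, June, July, August, September, October).
306 ÷ 7 = 43 full weeks with remainder 5, so 43 more Fridays after the first → 44.

44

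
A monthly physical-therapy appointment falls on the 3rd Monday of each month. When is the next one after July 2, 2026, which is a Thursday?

July 2026 starts on a Wednesday; its first Monday is the 6th, so the 3rd Monday is the 20th — July 20, 2026.
July 20, 2026 is after July 2, 2026, so that is the next one.

July 20, 2026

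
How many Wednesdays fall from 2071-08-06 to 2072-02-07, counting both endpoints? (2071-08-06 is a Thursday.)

2071-08-06 is a Thursday; the first Wednesday on or after it is 2071-08-12 (6 days later).
From 2071-08-12 to 2072-02-07: 19 + 30 + 31 + 30 + 31 + 31 + 7 = 179 days (rest of August, September, October, November, December, January, February).
179 ÷ 7 = 25 full weeks with remainder 4, so 25 more Wednesdays after the first → 26.

26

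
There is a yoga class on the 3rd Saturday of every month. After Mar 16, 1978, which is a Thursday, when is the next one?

Mar 18, 1978

Mar 1978 starts on a Wednesday; its first Saturday is the 4th, so the 3rd Saturday is the 18th — Mar 18, 1978.
Mar 18, 1978 is after Mar 16, 1978, so that is the next one.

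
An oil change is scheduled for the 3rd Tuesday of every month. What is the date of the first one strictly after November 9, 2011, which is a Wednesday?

November 2011 starts on a Tuesday; its first Tuesday is the 1st, so the 3rd Tuesday is the 15th — November 15, 2011.
November 15, 2011 is after November 9, 2011, so that is the next one.

November 15, 2011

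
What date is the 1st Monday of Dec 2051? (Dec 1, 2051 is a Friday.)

Dec 2051 begins on a Friday, so the first Monday is Dec 4 (3 days later).

Dec 4, 2051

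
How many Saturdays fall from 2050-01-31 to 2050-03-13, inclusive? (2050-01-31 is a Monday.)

2050-01-31 is a Monday; the first Saturday on or after it is 2050-02-05 (5 days later).
From 2050-02-05 to 2050-03-13: 23 + 13 = 36 days (rest of February, March).
36 ÷ 7 = 5 full weeks with remainder 1, so 5 more Saturdays after the first → 6.

6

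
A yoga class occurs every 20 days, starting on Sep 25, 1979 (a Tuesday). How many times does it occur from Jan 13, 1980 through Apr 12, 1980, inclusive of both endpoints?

Occurrences land 20·i days after Sep 25, 1979 for i = 0, 1, 2, …
Jan 13, 1980 is 110 days after the start; 110 ÷ 20 = 5 remainder 10; since the remainder is 10, round up to i = 6. First occurrence in the window: #7 on Jan 23, 1980 (6×20 = 120 days in).
Apr 12, 1980 is 200 days after the start; 200 ÷ 20 = 10 remainder 0. Last occurrence in the window: #11 on Apr 12, 1980.
Occurrences #7 through #11: 5 in total.

5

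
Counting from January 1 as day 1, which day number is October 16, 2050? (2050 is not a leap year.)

289

Days in months before October: 31 + 28 + 31 + 30 + 31 + 30 + 31 + 31 + 30 = 273.
Plus 16 days into October → day 289.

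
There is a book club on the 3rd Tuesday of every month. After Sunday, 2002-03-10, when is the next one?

2002-03-19

March 2002 starts on a Friday; its first Tuesday is the 5th, so the 3rd Tuesday is the 19th — 2002-03-19.
2002-03-19 is after 2002-03-10, so that is the next one.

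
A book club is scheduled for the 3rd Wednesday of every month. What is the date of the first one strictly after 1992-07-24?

1992-08-19

July 1992 starts on a Wednesday; its first Wednesday is the 1st, so the 3rd Wednesday is the 15th — 1992-07-15.
That is not after 1992-07-24, so look at August 1992.
August 1992 starts on a Saturday; its first Wednesday is the 5th, so the 3rd Wednesday is the 19th — 1992-08-19.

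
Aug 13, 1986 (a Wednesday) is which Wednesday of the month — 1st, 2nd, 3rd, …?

2nd

Day 13 falls in week ⌈13/7⌉ of the month.
Days 1–7 hold the 1st Wednesday, 8–14 the 2nd, 15–21 the 3rd, 22–28 the 4th, 29–31 the 5th.
13 is in the range for the 2nd.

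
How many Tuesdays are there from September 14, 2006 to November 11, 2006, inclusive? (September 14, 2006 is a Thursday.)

September 14, 2006 is a Thursday; the first Tuesday on or after it is September 19, 2006 (5 days later).
From September 19, 2006 to November 11, 2006: 11 + 31 + 11 = 53 days (rest of September, October, November).
53 ÷ 7 = 7 full weeks with remainder 4, so 7 more Tuesdays after the first → 8.

8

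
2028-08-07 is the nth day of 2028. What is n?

220

Days in months before August: 31 + 29 + 31 + 30 + 31 + 30 + 31 = 213.
Plus 7 days into August → day 220.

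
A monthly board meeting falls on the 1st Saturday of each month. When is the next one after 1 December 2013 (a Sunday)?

December 2013 starts on a Sunday, so its 1st Saturday is 7 December 2013 (6 days in).
7 December 2013 is after 1 December 2013, so that is the next one.

7 December 2013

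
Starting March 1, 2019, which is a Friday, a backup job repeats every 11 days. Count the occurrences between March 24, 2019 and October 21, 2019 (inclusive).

19

Occurrences land 11·i days after March 1, 2019 for i = 0, 1, 2, …
March 24, 2019 is 23 days after the start; 23 ÷ 11 = 2 remainder 1; since the remainder is 1, round up to i = 3. First occurrence in the window: #4 on April 3, 2019 (3×11 = 33 days in).
October 21, 2019 is 234 days after the start; 234 ÷ 11 = 21 remainder 3. Last occurrence in the window: #22 on October 18, 2019.
Occurrences #4 through #22: 19 in total.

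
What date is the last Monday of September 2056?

September 2056 begins on a Friday, so the first Monday is September 4 (3 days later).
September 2056 has 30 days. Adding weeks: 4, 11, 18, 25 — the last one ≤ 30 is the 25th.

2056-09-25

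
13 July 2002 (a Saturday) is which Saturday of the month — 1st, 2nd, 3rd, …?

Day 13 falls in week ⌈13/7⌉ of the month.
Days 1–7 hold the 1st Saturday, 8–14 the 2nd, 15–21 the 3rd, 22–28 the 4th, 29–31 the 5th.
13 is in the range for the 2nd.

2nd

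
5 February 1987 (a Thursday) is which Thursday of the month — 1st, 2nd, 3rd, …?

1st

Day 5 falls in week ⌈5/7⌉ of the month.
Days 1–7 hold the 1st Thursday, 8–14 the 2nd, 15–21 the 3rd, 22–28 the 4th, 29–31 the 5th.
5 is in the range for the 1st.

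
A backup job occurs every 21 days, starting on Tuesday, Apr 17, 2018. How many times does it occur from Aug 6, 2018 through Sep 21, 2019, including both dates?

19

Occurrences land 21·i days after Apr 17, 2018 for i = 0, 1, 2, …
Aug 6, 2018 is 111 days after the start; 111 ÷ 21 = 5 remainder 6; since the remainder is 6, round up to i = 6. First occurrence in the window: #7 on Aug 21, 2018 (6×21 = 126 days in).
Sep 21, 2019 is 522 days after the start; 522 ÷ 21 = 24 remainder 18. Last occurrence in the window: #25 on Sep 3, 2019.
Occurrences #7 through #25: 19 in total.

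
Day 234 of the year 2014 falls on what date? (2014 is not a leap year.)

2014-08-22

January has 31 days (234 − 31 = 203 remain).
February has 28 days (203 − 28 = 175 remain).
March has 31 days (175 − 31 = 144 remain).
April has 30 days (144 − 30 = 114 remain).
May has 31 days (114 − 31 = 83 remain).
June has 30 days (83 − 30 = 53 remain).
July has 31 days (53 − 31 = 22 remain).
22 into August → August 22.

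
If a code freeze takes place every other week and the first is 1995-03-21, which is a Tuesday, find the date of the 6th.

1995-05-30

The 6th occurrence is 5 intervals after the first: 5 × 14 = 70 days after 1995-03-21.
March has 31 days — 10 days to the end of March leaves 60.
April has 30 days (30 left).
30 days into May → 1995-05-30.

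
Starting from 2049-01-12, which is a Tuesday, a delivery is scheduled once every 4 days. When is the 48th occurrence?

2049-07-19

The 48th occurrence is 47 intervals after the first: 47 × 4 = 188 days after 2049-01-12.
January has 31 days — 19 days to the end of January leaves 169.
February has 28 days (141 left).
March has 31 days (110 left).
April has 30 days (80 left).
May has 31 days (49 left).
June has 30 days (19 left).
19 days into July → 2049-07-19.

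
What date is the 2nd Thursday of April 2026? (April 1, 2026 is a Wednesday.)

2026-04-09

April 2026 begins on a Wednesday, so the first Thursday is April 2 (1 day later).
The 2nd Thursday is 1 weeks later: 2 + 7 = 9.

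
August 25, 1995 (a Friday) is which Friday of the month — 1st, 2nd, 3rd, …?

4th

Day 25 falls in week ⌈25/7⌉ of the month.
Days 1–7 hold the 1st Friday, 8–14 the 2nd, 15–21 the 3rd, 22–28 the 4th, 29–31 the 5th.
25 is in the range for the 4th.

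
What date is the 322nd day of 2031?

2031-11-18

January has 31 days (322 − 31 = 291 remain).
February has 28 days (291 − 28 = 263 remain).
March has 31 days (263 − 31 = 232 remain).
April has 30 days (232 − 30 = 202 remain).
May has 31 days (202 − 31 = 171 remain).
June has 30 days (171 − 30 = 141 remain).
July has 31 days (141 − 31 = 110 remain).
August has 31 days (110 − 31 = 79 remain).
September has 30 days (79 − 30 = 49 remain).
October has 31 days (49 − 31 = 18 remain).
18 into November → November 18.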